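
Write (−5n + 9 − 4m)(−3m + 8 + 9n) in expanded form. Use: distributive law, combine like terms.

(−5n + 9 − 4m)(−3m + 8 + 9n)
= 15mn − 40n − 45n^2 − 27m + 72 + 81n + 12m^2 − 32m − 36mn    [distributive law]
= −21mn + 41n − 45n^2 − 59m + 72 + 12m^2    [combine like terms]

−21mn + 41n − 45n^2 − 59m + 72 + 12m^2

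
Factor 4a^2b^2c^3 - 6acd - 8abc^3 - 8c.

2c(2a^2b^2c^2 - 3ad - 4abc^2 - 4)

4a^2b^2c^3 - 6acd - 8abc^3 - 8c
= 2(2a^2b^2c^3 - 3acd - 4abc^3 - 4c)    [factor out 2]
= 2c(2a^2b^2c^2 - 3ad - 4abc^2 - 4)    [factor out c]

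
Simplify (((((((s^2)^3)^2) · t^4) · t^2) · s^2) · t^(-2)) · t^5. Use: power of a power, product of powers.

(((((((s^2)^3)^2) · t^4) · t^2) · s^2) · t^(-2)) · t^5
= ((((((s^2)^6) · t^4) · t^2) · s^2) · t^(-2)) · t^5    [power of a power]
= ((((s^12 · t^4) · t^2) · s^2) · t^(-2)) · t^5    [power of a power]
= s^14·t^9    [product of powers]

s^14·t^9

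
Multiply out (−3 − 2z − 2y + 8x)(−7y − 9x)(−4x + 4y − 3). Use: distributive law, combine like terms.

(−3 − 2z − 2y + 8x)(−7y − 9x)(−4x + 4y − 3)
= (21y + 27x + 14yz + 18xz + 14y² + 18xy − 56xy − 72x²)(−4x + 4y − 3)    [distributive law]
= (21y + 27x + 14yz + 18xz + 14y² − 38xy − 72x²)(−4x + 4y − 3)    [combine like terms]
= −84xy + 84y² − 63y − 108x² + 108xy − 81x − 56xyz + 56y²z − 42yz − 72x²z + 72xyz − 54xz − 56xy² + 56y³ − 42y² + 152x²y − 152xy² + 114xy + 288x³ − 288x²y + 216x²    [distributive law]
= 138xy + 42y² − 63y + 108x² − 81x + 16xyz + 56y²z − 42yz − 72x²z − 54xz − 208xy² + 56y³ − 136x²y + 288x³    [combine like terms]

138xy + 42y² − 63y + 108x² − 81x + 16xyz + 56y²z − 42yz − 72x²z − 54xz − 208xy² + 56y³ − 136x²y + 288x³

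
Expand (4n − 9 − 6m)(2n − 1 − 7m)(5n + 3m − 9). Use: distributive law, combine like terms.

(4n − 9 − 6m)(2n − 1 − 7m)(5n + 3m − 9)
= (8n^2 − 4n − 28mn − 18n + 9 + 63m − 12mn + 6m + 42m^2)(5n + 3m − 9)    [distributive law]
= (8n^2 − 22n − 40mn + 9 + 69m + 42m^2)(5n + 3m − 9)    [combine like terms]
= 40n^3 + 24mn^2 − 72n^2 − 110n^2 − 66mn + 198n − 200mn^2 − 120m^2n + 360mn + 45n + 27m − 81 + 345mn + 207m^2 − 621m + 210m^2n + 126m^3 − 378m^2    [distributive law]
= 40n^3 − 176mn^2 − 182n^2 + 639mn + 243n + 90m^2n − 594m − 81 − 171m^2 + 126m^3    [combine like terms]

40n^3 − 176mn^2 − 182n^2 + 639mn + 243n + 90m^2n − 594m − 81 − 171m^2 + 126m^3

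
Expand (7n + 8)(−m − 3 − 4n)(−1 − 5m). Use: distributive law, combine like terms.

272mn + 35m^2n + 53n + 28n^2 + 140mn^2 + 128m + 40m^2 + 24

(7n + 8)(−m − 3 − 4n)(−1 − 5m)
= (−7mn − 21n − 28n^2 − 8m − 24 − 32n)(−1 − 5m)    [distributive law]
= (−7mn − 53n − 28n^2 − 8m − 24)(−1 − 5m)    [combine like terms]
= 7mn + 35m^2n + 53n + 265mn + 28n^2 + 140mn^2 + 8m + 40m^2 + 24 + 120m    [distributive law]
= 272mn + 35m^2n + 53n + 28n^2 + 140mn^2 + 128m + 40m^2 + 24    [combine like terms]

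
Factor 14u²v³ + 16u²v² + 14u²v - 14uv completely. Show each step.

2uv(7uv² + 8uv + 7u - 7)

14u²v³ + 16u²v² + 14u²v - 14uv
= 2(7u²v³ + 8u²v² + 7u²v - 7uv)    [factor out 2]
= 2uv(7uv² + 8uv + 7u - 7)    [factor out uv]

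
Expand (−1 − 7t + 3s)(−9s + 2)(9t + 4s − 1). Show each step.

(−1 − 7t + 3s)(−9s + 2)(9t + 4s − 1)
= (9s − 2 + 63st − 14t − 27s^2 + 6s)(9t + 4s − 1)    [distributive law]
= (15s − 2 + 63st − 14t − 27s^2)(9t + 4s − 1)    [combine like terms]
= 135st + 60s^2 − 15s − 18t − 8s + 2 + 567st^2 + 252s^2t − 63st − 126t^2 − 56st + 14t − 243s^2t − 108s^3 + 27s^2    [distributive law]
= 16st + 87s^2 − 23s − 4t + 2 + 567st^2 + 9s^2t − 126t^2 − 108s^3    [combine like terms]

16st + 87s^2 − 23s − 4t + 2 + 567st^2 + 9s^2t − 126t^2 − 108s^3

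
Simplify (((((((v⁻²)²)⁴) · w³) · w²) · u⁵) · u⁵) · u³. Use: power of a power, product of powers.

u¹³v⁻¹⁶w⁵

(((((((v⁻²)²)⁴) · w³) · w²) · u⁵) · u⁵) · u³
= ((((((v⁻²)⁸) · w³) · w²) · u⁵) · u⁵) · u³    [power of a power]
= ((((v⁻¹⁶ · w³) · w²) · u⁵) · u⁵) · u³    [power of a power]
= u¹³v⁻¹⁶w⁵    [product of powers]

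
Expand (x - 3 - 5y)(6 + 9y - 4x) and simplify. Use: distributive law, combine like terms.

18x + 29xy - 4x^2 - 18 - 57y - 45y^2

(x - 3 - 5y)(6 + 9y - 4x)
= 6x + 9xy - 4x^2 - 18 - 27y + 12x - 30y - 45y^2 + 20xy    [distributive law]
= 18x + 29xy - 4x^2 - 18 - 57y - 45y^2    [combine like terms]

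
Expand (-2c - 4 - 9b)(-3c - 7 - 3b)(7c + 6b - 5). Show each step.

(-2c - 4 - 9b)(-3c - 7 - 3b)(7c + 6b - 5)
= (6c² + 14c + 6bc + 12c + 28 + 12b + 27bc + 63b + 27b²)(7c + 6b - 5)    [distributive law]
= (6c² + 26c + 33bc + 28 + 75b + 27b²)(7c + 6b - 5)    [combine like terms]
= 42c³ + 36bc² - 30c² + 182c² + 156bc - 130c + 231bc² + 198b²c - 165bc + 196c + 168b - 140 + 525bc + 450b² - 375b + 189b²c + 162b³ - 135b²    [distributive law]
= 42c³ + 267bc² + 152c² + 516bc + 66c + 387b²c - 207b - 140 + 315b² + 162b³    [combine like terms]

42c³ + 267bc² + 152c² + 516bc + 66c + 387b²c - 207b - 140 + 315b² + 162b³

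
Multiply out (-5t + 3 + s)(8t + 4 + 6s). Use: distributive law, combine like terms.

(-5t + 3 + s)(8t + 4 + 6s)
= -40t^2 - 20t - 30st + 24t + 12 + 18s + 8st + 4s + 6s^2    [distributive law]
= -40t^2 + 4t - 22st + 12 + 22s + 6s^2    [combine like terms]

-40t^2 + 4t - 22st + 12 + 22s + 6s^2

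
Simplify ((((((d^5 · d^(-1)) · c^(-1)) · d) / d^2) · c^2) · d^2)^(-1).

c^(-1)·d^(-5)

((((((d^5 · d^(-1)) · c^(-1)) · d) / d^2) · c^2) · d^2)^(-1)
= ((((((d^5 · d^(-1)) · c^(-1)) · d) / d^2) · c^2)^(-1)) · ((d^2)^(-1))    [power of a product]
= ((((((d^5 · d^(-1)) · c^(-1)) · d) / d^2)^(-1)) · ((c^2)^(-1))) · ((d^2)^(-1))    [power of a product]
= ((((((d^5 · d^(-1)) · c^(-1)) · d)^(-1)) / ((d^2)^(-1))) · ((c^2)^(-1))) · ((d^2)^(-1))    [power of a quotient]
= ((((((d^5 · d^(-1)) · c^(-1))^(-1)) · (d^(-1))) / ((d^2)^(-1))) · ((c^2)^(-1))) · ((d^2)^(-1))    [power of a product]
= ((((((d^5 · d^(-1))^(-1)) · ((c^(-1))^(-1))) · (d^(-1))) / ((d^2)^(-1))) · ((c^2)^(-1))) · ((d^2)^(-1))    [power of a product]
= (((((((d^5)^(-1)) · ((d^(-1))^(-1))) · ((c^(-1))^(-1))) · (d^(-1))) / ((d^2)^(-1))) · ((c^2)^(-1))) · ((d^2)^(-1))    [power of a product]
= (((((d^(-5) · ((d^(-1))^(-1))) · ((c^(-1))^(-1))) · (d^(-1))) / ((d^2)^(-1))) · ((c^2)^(-1))) · ((d^2)^(-1))    [power of a power]
= (((((d^(-5) · d) · ((c^(-1))^(-1))) · (d^(-1))) / ((d^2)^(-1))) · ((c^2)^(-1))) · ((d^2)^(-1))    [power of a power]
= ((((d^(-4) · ((c^(-1))^(-1))) · (d^(-1))) / ((d^2)^(-1))) · ((c^2)^(-1))) · ((d^2)^(-1))    [product of powers]
= ((((d^(-4) · c) · (d^(-1))) / ((d^2)^(-1))) · ((c^2)^(-1))) · ((d^2)^(-1))    [power of a power]
= ((((d^(-4) · c) · d^(-1)) / d^(-2)) · ((c^2)^(-1))) · ((d^2)^(-1))    [power of a power]
= ((((d^(-4) · c) · d^(-1)) / d^(-2)) · c^(-2)) · ((d^2)^(-1))    [power of a power]
= ((((d^(-4) · c) · d^(-1)) / d^(-2)) · c^(-2)) · d^(-2)    [power of a power]
= c^(-1)·d^(-5)    [quotient of powers; product of powers]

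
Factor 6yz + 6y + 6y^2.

6y(z + 1 + y)

6yz + 6y + 6y^2
= 6(yz + y + y^2)    [factor out 6]
= 6y(z + 1 + y)    [factor out y]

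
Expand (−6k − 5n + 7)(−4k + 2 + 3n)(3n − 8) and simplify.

(−6k − 5n + 7)(−4k + 2 + 3n)(3n − 8)
= (24k^2 − 12k − 18kn + 20kn − 10n − 15n^2 − 28k + 14 + 21n)(3n − 8)    [distributive law]
= (24k^2 − 40k + 2kn + 11n − 15n^2 + 14)(3n − 8)    [combine like terms]
= 72k^2n − 192k^2 − 120kn + 320k + 6kn^2 − 16kn + 33n^2 − 88n − 45n^3 + 120n^2 + 42n − 112    [distributive law]
= 72k^2n − 192k^2 − 136kn + 320k + 6kn^2 + 153n^2 − 46n − 45n^3 − 112    [combine like terms]

72k^2n − 192k^2 − 136kn + 320k + 6kn^2 + 153n^2 − 46n − 45n^3 − 112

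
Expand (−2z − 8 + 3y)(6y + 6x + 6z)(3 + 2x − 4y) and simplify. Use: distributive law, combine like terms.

210yz + 60xyz − 24y^2z − 132xz − 24x^2z − 36z^2 − 24xz^2 + 48yz^2 − 144y + 150xy + 246y^2 − 144x − 96x^2 − 144z − 36xy^2 − 72y^3 + 36x^2y

(−2z − 8 + 3y)(6y + 6x + 6z)(3 + 2x − 4y)
= (−12yz − 12xz − 12z^2 − 48y − 48x − 48z + 18y^2 + 18xy + 18yz)(3 + 2x − 4y)    [distributive law]
= (6yz − 12xz − 12z^2 − 48y − 48x − 48z + 18y^2 + 18xy)(3 + 2x − 4y)    [combine like terms]
= 18yz + 12xyz − 24y^2z − 36xz − 24x^2z + 48xyz − 36z^2 − 24xz^2 + 48yz^2 − 144y − 96xy + 192y^2 − 144x − 96x^2 + 192xy − 144z − 96xz + 192yz + 54y^2 + 36xy^2 − 72y^3 + 54xy + 36x^2y − 72xy^2    [distributive law]
= 210yz + 60xyz − 24y^2z − 132xz − 24x^2z − 36z^2 − 24xz^2 + 48yz^2 − 144y + 150xy + 246y^2 − 144x − 96x^2 − 144z − 36xy^2 − 72y^3 + 36x^2y    [combine like terms]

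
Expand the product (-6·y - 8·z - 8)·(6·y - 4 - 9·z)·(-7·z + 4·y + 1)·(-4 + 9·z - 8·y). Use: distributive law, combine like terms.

(-6·y - 8·z - 8)·(6·y - 4 - 9·z)·(-7·z + 4·y + 1)·(-4 + 9·z - 8·y)
= (-36·y^2 + 24·y + 54·y·z - 48·y·z + 32·z + 72·z^2 - 48·y + 32 + 72·z)·(-7·z + 4·y + 1)·(-4 + 9·z - 8·y)    [distributive law]
= (-36·y^2 - 24·y + 6·y·z + 104·z + 72·z^2 + 32)·(-7·z + 4·y + 1)·(-4 + 9·z - 8·y)    [combine like terms]
= (252·y^2·z - 144·y^3 - 36·y^2 + 168·y·z - 96·y^2 - 24·y - 42·y·z^2 + 24·y^2·z + 6·y·z - 728·z^2 + 416·y·z + 104·z - 504·z^3 + 288·y·z^2 + 72·z^2 - 224·z + 128·y + 32)·(-4 + 9·z - 8·y)    [distributive law]
= (276·y^2·z - 144·y^3 - 132·y^2 + 590·y·z + 104·y + 246·y·z^2 - 656·z^2 - 120·z - 504·z^3 + 32)·(-4 + 9·z - 8·y)    [combine like terms]
= -1104·y^2·z + 2484·y^2·z^2 - 2208·y^3·z + 576·y^3 - 1296·y^3·z + 1152·y^4 + 528·y^2 - 1188·y^2·z + 1056·y^3 - 2360·y·z + 5310·y·z^2 - 4720·y^2·z - 416·y + 936·y·z - 832·y^2 - 984·y·z^2 + 2214·y·z^3 - 1968·y^2·z^2 + 2624·z^2 - 5904·z^3 + 5248·y·z^2 + 480·z - 1080·z^2 + 960·y·z + 2016·z^3 - 4536·z^4 + 4032·y·z^3 - 128 + 288·z - 256·y    [distributive law]
= -7012·y^2·z + 516·y^2·z^2 - 3504·y^3·z + 1632·y^3 + 1152·y^4 - 304·y^2 - 464·y·z + 9574·y·z^2 - 672·y + 6246·y·z^3 + 1544·z^2 - 3888·z^3 + 768·z - 4536·z^4 - 128    [combine like terms]

-7012·y^2·z + 516·y^2·z^2 - 3504·y^3·z + 1632·y^3 + 1152·y^4 - 304·y^2 - 464·y·z + 9574·y·z^2 - 672·y + 6246·y·z^3 + 1544·z^2 - 3888·z^3 + 768·z - 4536·z^4 - 128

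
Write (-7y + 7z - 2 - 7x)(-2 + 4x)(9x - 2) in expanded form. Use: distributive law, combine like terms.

(-7y + 7z - 2 - 7x)(-2 + 4x)(9x - 2)
= (14y - 28xy - 14z + 28xz + 4 - 8x + 14x - 28x^2)(9x - 2)    [distributive law]
= (14y - 28xy - 14z + 28xz + 4 + 6x - 28x^2)(9x - 2)    [combine like terms]
= 126xy - 28y - 252x^2y + 56xy - 126xz + 28z + 252x^2z - 56xz + 36x - 8 + 54x^2 - 12x - 252x^3 + 56x^2    [distributive law]
= 182xy - 28y - 252x^2y - 182xz + 28z + 252x^2z + 24x - 8 + 110x^2 - 252x^3    [combine like terms]

182xy - 28y - 252x^2y - 182xz + 28z + 252x^2z + 24x - 8 + 110x^2 - 252x^3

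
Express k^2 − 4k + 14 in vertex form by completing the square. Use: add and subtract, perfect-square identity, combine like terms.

k^2 − 4k + 14
= k^2 − 4k + 4 − 4 + 14    [add and subtract 4]
= (k − 2)^2 − 4 + 14    [perfect-square identity]
= (k − 2)^2 + 10    [combine constants]

(k − 2)^2 + 10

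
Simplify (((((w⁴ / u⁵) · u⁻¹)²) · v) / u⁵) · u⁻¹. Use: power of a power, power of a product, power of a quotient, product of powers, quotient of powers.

u⁻¹⁸vw⁸

(((((w⁴ / u⁵) · u⁻¹)²) · v) / u⁵) · u⁻¹
= (((((w⁴ / u⁵)²) · ((u⁻¹)²)) · v) / u⁵) · u⁻¹    [power of a product]
= ((((((w⁴)²) / ((u⁵)²)) · ((u⁻¹)²)) · v) / u⁵) · u⁻¹    [power of a quotient]
= ((((w⁸ / ((u⁵)²)) · ((u⁻¹)²)) · v) / u⁵) · u⁻¹    [power of a power]
= ((((w⁸ / u¹⁰) · ((u⁻¹)²)) · v) / u⁵) · u⁻¹    [power of a power]
= ((((w⁸ / u¹⁰) · u⁻²) · v) / u⁵) · u⁻¹    [power of a power]
= u⁻¹⁸vw⁸    [quotient of powers; product of powers]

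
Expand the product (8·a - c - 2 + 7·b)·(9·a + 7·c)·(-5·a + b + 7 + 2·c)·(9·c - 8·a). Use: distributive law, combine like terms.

(8·a - c - 2 + 7·b)·(9·a + 7·c)·(-5·a + b + 7 + 2·c)·(9·c - 8·a)
= (72·a^2 + 56·a·c - 9·a·c - 7·c^2 - 18·a - 14·c + 63·a·b + 49·b·c)·(-5·a + b + 7 + 2·c)·(9·c - 8·a)    [distributive law]
= (72·a^2 + 47·a·c - 7·c^2 - 18·a - 14·c + 63·a·b + 49·b·c)·(-5·a + b + 7 + 2·c)·(9·c - 8·a)    [combine like terms]
= (-360·a^3 + 72·a^2·b + 504·a^2 + 144·a^2·c - 235·a^2·c + 47·a·b·c + 329·a·c + 94·a·c^2 + 35·a·c^2 - 7·b·c^2 - 49·c^2 - 14·c^3 + 90·a^2 - 18·a·b - 126·a - 36·a·c + 70·a·c - 14·b·c - 98·c - 28·c^2 - 315·a^2·b + 63·a·b^2 + 441·a·b + 126·a·b·c - 245·a·b·c + 49·b^2·c + 343·b·c + 98·b·c^2)·(9·c - 8·a)    [distributive law]
= (-360·a^3 - 243·a^2·b + 594·a^2 - 91·a^2·c - 72·a·b·c + 363·a·c + 129·a·c^2 + 91·b·c^2 - 77·c^2 - 14·c^3 + 423·a·b - 126·a + 329·b·c - 98·c + 63·a·b^2 + 49·b^2·c)·(9·c - 8·a)    [combine like terms]
= -3240·a^3·c + 2880·a^4 - 2187·a^2·b·c + 1944·a^3·b + 5346·a^2·c - 4752·a^3 - 819·a^2·c^2 + 728·a^3·c - 648·a·b·c^2 + 576·a^2·b·c + 3267·a·c^2 - 2904·a^2·c + 1161·a·c^3 - 1032·a^2·c^2 + 819·b·c^3 - 728·a·b·c^2 - 693·c^3 + 616·a·c^2 - 126·c^4 + 112·a·c^3 + 3807·a·b·c - 3384·a^2·b - 1134·a·c + 1008·a^2 + 2961·b·c^2 - 2632·a·b·c - 882·c^2 + 784·a·c + 567·a·b^2·c - 504·a^2·b^2 + 441·b^2·c^2 - 392·a·b^2·c    [distributive law]
= -2512·a^3·c + 2880·a^4 - 1611·a^2·b·c + 1944·a^3·b + 2442·a^2·c - 4752·a^3 - 1851·a^2·c^2 - 1376·a·b·c^2 + 3883·a·c^2 + 1273·a·c^3 + 819·b·c^3 - 693·c^3 - 126·c^4 + 1175·a·b·c - 3384·a^2·b - 350·a·c + 1008·a^2 + 2961·b·c^2 - 882·c^2 + 175·a·b^2·c - 504·a^2·b^2 + 441·b^2·c^2    [combine like terms]

-2512·a^3·c + 2880·a^4 - 1611·a^2·b·c + 1944·a^3·b + 2442·a^2·c - 4752·a^3 - 1851·a^2·c^2 - 1376·a·b·c^2 + 3883·a·c^2 + 1273·a·c^3 + 819·b·c^3 - 693·c^3 - 126·c^4 + 1175·a·b·c - 3384·a^2·b - 350·a·c + 1008·a^2 + 2961·b·c^2 - 882·c^2 + 175·a·b^2·c - 504·a^2·b^2 + 441·b^2·c^2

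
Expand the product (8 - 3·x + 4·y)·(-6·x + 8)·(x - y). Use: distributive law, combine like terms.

-72·x^2 + 104·x·y + 64·x - 64·y + 18·x^3 - 42·x^2·y + 24·x·y^2 - 32·y^2

(8 - 3·x + 4·y)·(-6·x + 8)·(x - y)
= (-48·x + 64 + 18·x^2 - 24·x - 24·x·y + 32·y)·(x - y)    [distributive law]
= (-72·x + 64 + 18·x^2 - 24·x·y + 32·y)·(x - y)    [combine like terms]
= -72·x^2 + 72·x·y + 64·x - 64·y + 18·x^3 - 18·x^2·y - 24·x^2·y + 24·x·y^2 + 32·x·y - 32·y^2    [distributive law]
= -72·x^2 + 104·x·y + 64·x - 64·y + 18·x^3 - 42·x^2·y + 24·x·y^2 - 32·y^2    [combine like terms]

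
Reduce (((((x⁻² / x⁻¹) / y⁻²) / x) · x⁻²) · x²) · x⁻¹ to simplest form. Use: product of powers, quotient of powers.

(((((x⁻² / x⁻¹) / y⁻²) / x) · x⁻²) · x²) · x⁻¹
= ((((x⁻¹ / y⁻²) / x) · x⁻²) · x²) · x⁻¹    [quotient of powers]
= x⁻³·y²    [quotient of powers; product of powers]

x⁻³·y²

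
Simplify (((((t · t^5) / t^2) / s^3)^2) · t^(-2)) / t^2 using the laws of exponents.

(((((t · t^5) / t^2) / s^3)^2) · t^(-2)) / t^2
= (((((t · t^5) / t^2)^2) / ((s^3)^2)) · t^(-2)) / t^2    [power of a quotient]
= (((((t · t^5)^2) / ((t^2)^2)) / ((s^3)^2)) · t^(-2)) / t^2    [power of a quotient]
= (((((t^2) · ((t^5)^2)) / ((t^2)^2)) / ((s^3)^2)) · t^(-2)) / t^2    [power of a product]
= ((((t^2 · t^10) / ((t^2)^2)) / ((s^3)^2)) · t^(-2)) / t^2    [power of a power]
= (((t^12 / ((t^2)^2)) / ((s^3)^2)) · t^(-2)) / t^2    [product of powers]
= (((t^12 / t^4) / ((s^3)^2)) · t^(-2)) / t^2    [power of a power]
= ((t^8 / ((s^3)^2)) · t^(-2)) / t^2    [quotient of powers]
= ((t^8 / s^6) · t^(-2)) / t^2    [power of a power]
= s^(-6)t^4    [quotient of powers; product of powers]

s^(-6)t^4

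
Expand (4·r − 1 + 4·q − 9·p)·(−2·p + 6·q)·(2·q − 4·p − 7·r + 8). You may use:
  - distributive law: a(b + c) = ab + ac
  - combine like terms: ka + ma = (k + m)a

322·p·q·r − 94·p^2·r + 56·p·r^2 − 78·p·r − 120·q^2·r − 168·q·r^2 + 234·q·r − 468·p·q + 136·p^2 + 16·p + 180·q^2 − 48·q − 220·p·q^2 + 284·p^2·q + 48·q^3 − 72·p^3

(4·r − 1 + 4·q − 9·p)·(−2·p + 6·q)·(2·q − 4·p − 7·r + 8)
= (−8·p·r + 24·q·r + 2·p − 6·q − 8·p·q + 24·q^2 + 18·p^2 − 54·p·q)·(2·q − 4·p − 7·r + 8)    [distributive law]
= (−8·p·r + 24·q·r + 2·p − 6·q − 62·p·q + 24·q^2 + 18·p^2)·(2·q − 4·p − 7·r + 8)    [combine like terms]
= −16·p·q·r + 32·p^2·r + 56·p·r^2 − 64·p·r + 48·q^2·r − 96·p·q·r − 168·q·r^2 + 192·q·r + 4·p·q − 8·p^2 − 14·p·r + 16·p − 12·q^2 + 24·p·q + 42·q·r − 48·q − 124·p·q^2 + 248·p^2·q + 434·p·q·r − 496·p·q + 48·q^3 − 96·p·q^2 − 168·q^2·r + 192·q^2 + 36·p^2·q − 72·p^3 − 126·p^2·r + 144·p^2    [distributive law]
= 322·p·q·r − 94·p^2·r + 56·p·r^2 − 78·p·r − 120·q^2·r − 168·q·r^2 + 234·q·r − 468·p·q + 136·p^2 + 16·p + 180·q^2 − 48·q − 220·p·q^2 + 284·p^2·q + 48·q^3 − 72·p^3    [combine like terms]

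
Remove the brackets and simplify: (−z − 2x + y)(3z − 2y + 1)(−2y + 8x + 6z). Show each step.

(−z − 2x + y)(3z − 2y + 1)(−2y + 8x + 6z)
= (−3z^2 + 2yz − z − 6xz + 4xy − 2x + 3yz − 2y^2 + y)(−2y + 8x + 6z)    [distributive law]
= (−3z^2 + 5yz − z − 6xz + 4xy − 2x − 2y^2 + y)(−2y + 8x + 6z)    [combine like terms]
= 6yz^2 − 24xz^2 − 18z^3 − 10y^2z + 40xyz + 30yz^2 + 2yz − 8xz − 6z^2 + 12xyz − 48x^2z − 36xz^2 − 8xy^2 + 32x^2y + 24xyz + 4xy − 16x^2 − 12xz + 4y^3 − 16xy^2 − 12y^2z − 2y^2 + 8xy + 6yz    [distributive law]
= 36yz^2 − 60xz^2 − 18z^3 − 22y^2z + 76xyz + 8yz − 20xz − 6z^2 − 48x^2z − 24xy^2 + 32x^2y + 12xy − 16x^2 + 4y^3 − 2y^2    [combine like terms]

36yz^2 − 60xz^2 − 18z^3 − 22y^2z + 76xyz + 8yz − 20xz − 6z^2 − 48x^2z − 24xy^2 + 32x^2y + 12xy − 16x^2 + 4y^3 − 2y^2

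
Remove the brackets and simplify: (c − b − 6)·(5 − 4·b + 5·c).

(c − b − 6)·(5 − 4·b + 5·c)
= 5·c − 4·b·c + 5·c^2 − 5·b + 4·b^2 − 5·b·c − 30 + 24·b − 30·c    [distributive law]
= −25·c − 9·b·c + 5·c^2 + 19·b + 4·b^2 − 30    [combine like terms]

−25·c − 9·b·c + 5·c^2 + 19·b + 4·b^2 − 30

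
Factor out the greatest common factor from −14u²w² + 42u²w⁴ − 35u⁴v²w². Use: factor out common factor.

−14u²w² + 42u²w⁴ − 35u⁴v²w²
= 7(−2u²w² + 6u²w⁴ − 5u⁴v²w²)    [factor out 7]
= 7u²w²(−2 + 6w² − 5u²v²)    [factor out u²w²]

7u²w²(−2 + 6w² − 5u²v²)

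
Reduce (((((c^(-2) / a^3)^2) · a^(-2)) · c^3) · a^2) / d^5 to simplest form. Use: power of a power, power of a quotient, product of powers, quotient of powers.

a^(-6)·c^(-1)·d^(-5)

(((((c^(-2) / a^3)^2) · a^(-2)) · c^3) · a^2) / d^5
= ((((((c^(-2))^2) / ((a^3)^2)) · a^(-2)) · c^3) · a^2) / d^5    [power of a quotient]
= ((((c^(-4) / ((a^3)^2)) · a^(-2)) · c^3) · a^2) / d^5    [power of a power]
= ((((c^(-4) / a^6) · a^(-2)) · c^3) · a^2) / d^5    [power of a power]
= a^(-6)·c^(-1)·d^(-5)    [quotient of powers; product of powers]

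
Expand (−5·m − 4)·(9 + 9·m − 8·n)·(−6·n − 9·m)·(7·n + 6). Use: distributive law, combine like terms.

−54·m·n^2 + 3456·m·n + 4563·m^2·n + 4374·m^2 − 630·m^2·n^2 + 2835·m^3·n + 2430·m^3 − 1680·m·n^3 + 360·n^2 + 1296·n + 1944·m − 1344·n^3

(−5·m − 4)·(9 + 9·m − 8·n)·(−6·n − 9·m)·(7·n + 6)
= (−45·m − 45·m^2 + 40·m·n − 36 − 36·m + 32·n)·(−6·n − 9·m)·(7·n + 6)    [distributive law]
= (−81·m − 45·m^2 + 40·m·n − 36 + 32·n)·(−6·n − 9·m)·(7·n + 6)    [combine like terms]
= (486·m·n + 729·m^2 + 270·m^2·n + 405·m^3 − 240·m·n^2 − 360·m^2·n + 216·n + 324·m − 192·n^2 − 288·m·n)·(7·n + 6)    [distributive law]
= (198·m·n + 729·m^2 − 90·m^2·n + 405·m^3 − 240·m·n^2 + 216·n + 324·m − 192·n^2)·(7·n + 6)    [combine like terms]
= 1386·m·n^2 + 1188·m·n + 5103·m^2·n + 4374·m^2 − 630·m^2·n^2 − 540·m^2·n + 2835·m^3·n + 2430·m^3 − 1680·m·n^3 − 1440·m·n^2 + 1512·n^2 + 1296·n + 2268·m·n + 1944·m − 1344·n^3 − 1152·n^2    [distributive law]
= −54·m·n^2 + 3456·m·n + 4563·m^2·n + 4374·m^2 − 630·m^2·n^2 + 2835·m^3·n + 2430·m^3 − 1680·m·n^3 + 360·n^2 + 1296·n + 1944·m − 1344·n^3    [combine like terms]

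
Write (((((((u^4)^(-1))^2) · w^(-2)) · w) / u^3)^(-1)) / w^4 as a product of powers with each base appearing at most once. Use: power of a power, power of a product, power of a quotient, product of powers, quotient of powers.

u^11·w^(-3)

(((((((u^4)^(-1))^2) · w^(-2)) · w) / u^3)^(-1)) / w^4
= (((((((u^4)^(-1))^2) · w^(-2)) · w)^(-1)) / ((u^3)^(-1))) / w^4    [power of a quotient]
= (((((((u^4)^(-1))^2) · w^(-2))^(-1)) · (w^(-1))) / ((u^3)^(-1))) / w^4    [power of a product]
= (((((((u^4)^(-1))^2)^(-1)) · ((w^(-2))^(-1))) · (w^(-1))) / ((u^3)^(-1))) / w^4    [power of a product]
= ((((((u^4)^(-1))^(-2)) · ((w^(-2))^(-1))) · (w^(-1))) / ((u^3)^(-1))) / w^4    [power of a power]
= (((((u^4)^2) · ((w^(-2))^(-1))) · (w^(-1))) / ((u^3)^(-1))) / w^4    [power of a power]
= (((u^8 · ((w^(-2))^(-1))) · (w^(-1))) / ((u^3)^(-1))) / w^4    [power of a power]
= (((u^8 · w^2) · (w^(-1))) / ((u^3)^(-1))) / w^4    [power of a power]
= (((u^8 · w^2) · w^(-1)) / u^(-3)) / w^4    [power of a power]
= u^11·w^(-3)    [quotient of powers; product of powers]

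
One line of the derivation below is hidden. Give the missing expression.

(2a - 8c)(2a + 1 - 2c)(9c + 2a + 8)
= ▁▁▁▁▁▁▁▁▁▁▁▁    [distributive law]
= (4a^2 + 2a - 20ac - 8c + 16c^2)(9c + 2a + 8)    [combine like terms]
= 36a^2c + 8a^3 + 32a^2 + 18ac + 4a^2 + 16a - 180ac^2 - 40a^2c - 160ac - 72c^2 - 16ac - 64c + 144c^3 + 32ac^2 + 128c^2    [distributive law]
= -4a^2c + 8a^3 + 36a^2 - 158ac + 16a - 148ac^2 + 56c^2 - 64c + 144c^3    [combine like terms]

By distributive law:

(4a^2 + 2a - 4ac - 16ac - 8c + 16c^2)(9c + 2a + 8)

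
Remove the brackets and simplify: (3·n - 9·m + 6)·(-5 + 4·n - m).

(3·n - 9·m + 6)·(-5 + 4·n - m)
= -15·n + 12·n^2 - 3·m·n + 45·m - 36·m·n + 9·m^2 - 30 + 24·n - 6·m    [distributive law]
= 9·n + 12·n^2 - 39·m·n + 39·m + 9·m^2 - 30    [combine like terms]

9·n + 12·n^2 - 39·m·n + 39·m + 9·m^2 - 30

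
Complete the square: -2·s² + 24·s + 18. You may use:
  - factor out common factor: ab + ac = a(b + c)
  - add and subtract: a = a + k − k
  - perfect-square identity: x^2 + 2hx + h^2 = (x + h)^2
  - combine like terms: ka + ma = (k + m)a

-2·s² + 24·s + 18
= -2(s² - 12·s) + 18    [factor out -2 from the s-terms]
= -2(s² - 12·s + 36 - 36) + 18    [add and subtract 36 inside the bracket]
= -2(s - 6)² + 72 + 18    [perfect-square identity]
= -2(s - 6)² + 90    [combine constants]

-2(s - 6)² + 90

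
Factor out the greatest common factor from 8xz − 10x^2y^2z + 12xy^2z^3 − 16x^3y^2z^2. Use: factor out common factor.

2xz(4 − 5xy^2 + 6y^2z^2 − 8x^2y^2z)

8xz − 10x^2y^2z + 12xy^2z^3 − 16x^3y^2z^2
= 2(4xz − 5x^2y^2z + 6xy^2z^3 − 8x^3y^2z^2)    [factor out 2]
= 2xz(4 − 5xy^2 + 6y^2z^2 − 8x^2y^2z)    [factor out xz]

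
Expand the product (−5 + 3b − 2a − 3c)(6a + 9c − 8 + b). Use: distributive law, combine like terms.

(−5 + 3b − 2a − 3c)(6a + 9c − 8 + b)
= −30a − 45c + 40 − 5b + 18ab + 27bc − 24b + 3b^2 − 12a^2 − 18ac + 16a − 2ab − 18ac − 27c^2 + 24c − 3bc    [distributive law]
= −14a − 21c + 40 − 29b + 16ab + 24bc + 3b^2 − 12a^2 − 36ac − 27c^2    [combine like terms]

−14a − 21c + 40 − 29b + 16ab + 24bc + 3b^2 − 12a^2 − 36ac − 27c^2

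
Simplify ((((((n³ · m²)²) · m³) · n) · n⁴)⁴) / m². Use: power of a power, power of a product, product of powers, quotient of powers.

((((((n³ · m²)²) · m³) · n) · n⁴)⁴) / m²
= ((((((n³ · m²)²) · m³) · n)⁴) · ((n⁴)⁴)) / m²    [power of a product]
= ((((((n³ · m²)²) · m³)⁴) · (n⁴)) · ((n⁴)⁴)) / m²    [power of a product]
= ((((((n³ · m²)²)⁴) · ((m³)⁴)) · (n⁴)) · ((n⁴)⁴)) / m²    [power of a product]
= (((((n³ · m²)⁸) · ((m³)⁴)) · (n⁴)) · ((n⁴)⁴)) / m²    [power of a power]
= ((((((n³)⁸) · ((m²)⁸)) · ((m³)⁴)) · (n⁴)) · ((n⁴)⁴)) / m²    [power of a product]
= ((((n²⁴ · ((m²)⁸)) · ((m³)⁴)) · (n⁴)) · ((n⁴)⁴)) / m²    [power of a power]
= ((((n²⁴ · m¹⁶) · ((m³)⁴)) · (n⁴)) · ((n⁴)⁴)) / m²    [power of a power]
= ((((n²⁴ · m¹⁶) · m¹²) · (n⁴)) · ((n⁴)⁴)) / m²    [power of a power]
= ((((n²⁴ · m¹⁶) · m¹²) · n⁴) · n¹⁶) / m²    [power of a power]
= m²⁶·n⁴⁴    [quotient of powers; product of powers]

m²⁶·n⁴⁴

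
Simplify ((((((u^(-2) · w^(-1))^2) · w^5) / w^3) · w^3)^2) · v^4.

u^(-8)v^4w^6

((((((u^(-2) · w^(-1))^2) · w^5) / w^3) · w^3)^2) · v^4
= ((((((u^(-2) · w^(-1))^2) · w^5) / w^3)^2) · ((w^3)^2)) · v^4    [power of a product]
= ((((((u^(-2) · w^(-1))^2) · w^5)^2) / ((w^3)^2)) · ((w^3)^2)) · v^4    [power of a quotient]
= ((((((u^(-2) · w^(-1))^2)^2) · ((w^5)^2)) / ((w^3)^2)) · ((w^3)^2)) · v^4    [power of a product]
= (((((u^(-2) · w^(-1))^4) · ((w^5)^2)) / ((w^3)^2)) · ((w^3)^2)) · v^4    [power of a power]
= ((((((u^(-2))^4) · ((w^(-1))^4)) · ((w^5)^2)) / ((w^3)^2)) · ((w^3)^2)) · v^4    [power of a product]
= ((((u^(-8) · ((w^(-1))^4)) · ((w^5)^2)) / ((w^3)^2)) · ((w^3)^2)) · v^4    [power of a power]
= ((((u^(-8) · w^(-4)) · ((w^5)^2)) / ((w^3)^2)) · ((w^3)^2)) · v^4    [power of a power]
= ((((u^(-8) · w^(-4)) · w^10) / ((w^3)^2)) · ((w^3)^2)) · v^4    [power of a power]
= ((((u^(-8) · w^(-4)) · w^10) / w^6) · ((w^3)^2)) · v^4    [power of a power]
= ((((u^(-8) · w^(-4)) · w^10) / w^6) · w^6) · v^4    [power of a power]
= u^(-8)v^4w^6    [quotient of powers; product of powers]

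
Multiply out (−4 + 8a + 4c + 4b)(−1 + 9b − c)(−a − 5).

(−4 + 8a + 4c + 4b)(−1 + 9b − c)(−a − 5)
= (4 − 36b + 4c − 8a + 72ab − 8ac − 4c + 36bc − 4c^2 − 4b + 36b^2 − 4bc)(−a − 5)    [distributive law]
= (4 − 40b − 8a + 72ab − 8ac + 32bc − 4c^2 + 36b^2)(−a − 5)    [combine like terms]
= −4a − 20 + 40ab + 200b + 8a^2 + 40a − 72a^2b − 360ab + 8a^2c + 40ac − 32abc − 160bc + 4ac^2 + 20c^2 − 36ab^2 − 180b^2    [distributive law]
= 36a − 20 − 320ab + 200b + 8a^2 − 72a^2b + 8a^2c + 40ac − 32abc − 160bc + 4ac^2 + 20c^2 − 36ab^2 − 180b^2    [combine like terms]

36a − 20 − 320ab + 200b + 8a^2 − 72a^2b + 8a^2c + 40ac − 32abc − 160bc + 4ac^2 + 20c^2 − 36ab^2 − 180b^2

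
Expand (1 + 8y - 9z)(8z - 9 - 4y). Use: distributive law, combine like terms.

89z - 9 - 76y + 100yz - 32y² - 72z²

(1 + 8y - 9z)(8z - 9 - 4y)
= 8z - 9 - 4y + 64yz - 72y - 32y² - 72z² + 81z + 36yz    [distributive law]
= 89z - 9 - 76y + 100yz - 32y² - 72z²    [combine like terms]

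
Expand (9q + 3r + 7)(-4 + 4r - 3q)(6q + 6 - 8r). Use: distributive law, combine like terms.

-504q^2 - 510q + 714qr + 378q^2r - 144qr^2 - 162q^3 + 320r - 56r^2 - 96r^3 - 168

(9q + 3r + 7)(-4 + 4r - 3q)(6q + 6 - 8r)
= (-36q + 36qr - 27q^2 - 12r + 12r^2 - 9qr - 28 + 28r - 21q)(6q + 6 - 8r)    [distributive law]
= (-57q + 27qr - 27q^2 + 16r + 12r^2 - 28)(6q + 6 - 8r)    [combine like terms]
= -342q^2 - 342q + 456qr + 162q^2r + 162qr - 216qr^2 - 162q^3 - 162q^2 + 216q^2r + 96qr + 96r - 128r^2 + 72qr^2 + 72r^2 - 96r^3 - 168q - 168 + 224r    [distributive law]
= -504q^2 - 510q + 714qr + 378q^2r - 144qr^2 - 162q^3 + 320r - 56r^2 - 96r^3 - 168    [combine like terms]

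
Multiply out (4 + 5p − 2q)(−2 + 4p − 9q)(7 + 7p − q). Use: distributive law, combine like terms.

−56 − 14p − 216q + 182p^2 − 601pq + 158q^2 + 140p^3 − 391p^2q + 179pq^2 − 18q^3

(4 + 5p − 2q)(−2 + 4p − 9q)(7 + 7p − q)
= (−8 + 16p − 36q − 10p + 20p^2 − 45pq + 4q − 8pq + 18q^2)(7 + 7p − q)    [distributive law]
= (−8 + 6p − 32q + 20p^2 − 53pq + 18q^2)(7 + 7p − q)    [combine like terms]
= −56 − 56p + 8q + 42p + 42p^2 − 6pq − 224q − 224pq + 32q^2 + 140p^2 + 140p^3 − 20p^2q − 371pq − 371p^2q + 53pq^2 + 126q^2 + 126pq^2 − 18q^3    [distributive law]
= −56 − 14p − 216q + 182p^2 − 601pq + 158q^2 + 140p^3 − 391p^2q + 179pq^2 − 18q^3    [combine like terms]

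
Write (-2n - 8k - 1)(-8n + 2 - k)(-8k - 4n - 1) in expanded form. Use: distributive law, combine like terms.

(-2n - 8k - 1)(-8n + 2 - k)(-8k - 4n - 1)
= (16n^2 - 4n + 2kn + 64kn - 16k + 8k^2 + 8n - 2 + k)(-8k - 4n - 1)    [distributive law]
= (16n^2 + 4n + 66kn - 15k + 8k^2 - 2)(-8k - 4n - 1)    [combine like terms]
= -128kn^2 - 64n^3 - 16n^2 - 32kn - 16n^2 - 4n - 528k^2n - 264kn^2 - 66kn + 120k^2 + 60kn + 15k - 64k^3 - 32k^2n - 8k^2 + 16k + 8n + 2    [distributive law]
= -392kn^2 - 64n^3 - 32n^2 - 38kn + 4n - 560k^2n + 112k^2 + 31k - 64k^3 + 2    [combine like terms]

-392kn^2 - 64n^3 - 32n^2 - 38kn + 4n - 560k^2n + 112k^2 + 31k - 64k^3 + 2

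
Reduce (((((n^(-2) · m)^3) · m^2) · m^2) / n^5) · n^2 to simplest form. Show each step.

m^7n^(-9)

(((((n^(-2) · m)^3) · m^2) · m^2) / n^5) · n^2
= ((((((n^(-2))^3) · (m^3)) · m^2) · m^2) / n^5) · n^2    [power of a product]
= ((((n^(-6) · (m^3)) · m^2) · m^2) / n^5) · n^2    [power of a power]
= m^7n^(-9)    [quotient of powers; product of powers]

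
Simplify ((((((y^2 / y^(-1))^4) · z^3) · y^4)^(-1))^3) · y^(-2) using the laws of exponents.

y^(-50)z^(-9)

((((((y^2 / y^(-1))^4) · z^3) · y^4)^(-1))^3) · y^(-2)
= (((((y^2 / y^(-1))^4) · z^3) · y^4)^(-3)) · y^(-2)    [power of a power]
= (((((y^2 / y^(-1))^4) · z^3)^(-3)) · ((y^4)^(-3))) · y^(-2)    [power of a product]
= (((((y^2 / y^(-1))^4)^(-3)) · ((z^3)^(-3))) · ((y^4)^(-3))) · y^(-2)    [power of a product]
= ((((y^2 / y^(-1))^(-12)) · ((z^3)^(-3))) · ((y^4)^(-3))) · y^(-2)    [power of a power]
= (((((y^2)^(-12)) / ((y^(-1))^(-12))) · ((z^3)^(-3))) · ((y^4)^(-3))) · y^(-2)    [power of a quotient]
= (((y^(-24) / ((y^(-1))^(-12))) · ((z^3)^(-3))) · ((y^4)^(-3))) · y^(-2)    [power of a power]
= (((y^(-24) / y^12) · ((z^3)^(-3))) · ((y^4)^(-3))) · y^(-2)    [power of a power]
= ((y^(-36) · ((z^3)^(-3))) · ((y^4)^(-3))) · y^(-2)    [quotient of powers]
= ((y^(-36) · z^(-9)) · ((y^4)^(-3))) · y^(-2)    [power of a power]
= ((y^(-36) · z^(-9)) · y^(-12)) · y^(-2)    [power of a power]
= y^(-50)z^(-9)    [product of powers]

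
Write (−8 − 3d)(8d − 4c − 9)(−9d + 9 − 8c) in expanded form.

(−8 − 3d)(8d − 4c − 9)(−9d + 9 − 8c)
= (−64d + 32c + 72 − 24d^2 + 12cd + 27d)(−9d + 9 − 8c)    [distributive law]
= (−37d + 32c + 72 − 24d^2 + 12cd)(−9d + 9 − 8c)    [combine like terms]
= 333d^2 − 333d + 296cd − 288cd + 288c − 256c^2 − 648d + 648 − 576c + 216d^3 − 216d^2 + 192cd^2 − 108cd^2 + 108cd − 96c^2d    [distributive law]
= 117d^2 − 981d + 116cd − 288c − 256c^2 + 648 + 216d^3 + 84cd^2 − 96c^2d    [combine like terms]

117d^2 − 981d + 116cd − 288c − 256c^2 + 648 + 216d^3 + 84cd^2 − 96c^2d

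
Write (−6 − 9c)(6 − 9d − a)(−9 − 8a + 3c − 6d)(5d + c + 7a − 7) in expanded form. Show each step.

(−6 − 9c)(6 − 9d − a)(−9 − 8a + 3c − 6d)(5d + c + 7a − 7)
= (−36 + 54d + 6a − 54c + 81cd + 9ac)(−9 − 8a + 3c − 6d)(5d + c + 7a − 7)    [distributive law]
= (324 + 288a − 108c + 216d − 486d − 432ad + 162cd − 324d^2 − 54a − 48a^2 + 18ac − 36ad + 486c + 432ac − 162c^2 + 324cd − 729cd − 648acd + 243c^2d − 486cd^2 − 81ac − 72a^2c + 27ac^2 − 54acd)(5d + c + 7a − 7)    [distributive law]
= (324 + 234a + 378c − 270d − 468ad − 243cd − 324d^2 − 48a^2 + 369ac − 162c^2 − 702acd + 243c^2d − 486cd^2 − 72a^2c + 27ac^2)(5d + c + 7a − 7)    [combine like terms]
= 1620d + 324c + 2268a − 2268 + 1170ad + 234ac + 1638a^2 − 1638a + 1890cd + 378c^2 + 2646ac − 2646c − 1350d^2 − 270cd − 1890ad + 1890d − 2340ad^2 − 468acd − 3276a^2d + 3276ad − 1215cd^2 − 243c^2d − 1701acd + 1701cd − 1620d^3 − 324cd^2 − 2268ad^2 + 2268d^2 − 240a^2d − 48a^2c − 336a^3 + 336a^2 + 1845acd + 369ac^2 + 2583a^2c − 2583ac − 810c^2d − 162c^3 − 1134ac^2 + 1134c^2 − 3510acd^2 − 702ac^2d − 4914a^2cd + 4914acd + 1215c^2d^2 + 243c^3d + 1701ac^2d − 1701c^2d − 2430cd^3 − 486c^2d^2 − 3402acd^2 + 3402cd^2 − 360a^2cd − 72a^2c^2 − 504a^3c + 504a^2c + 135ac^2d + 27ac^3 + 189a^2c^2 − 189ac^2    [distributive law]
= 3510d − 2322c + 630a − 2268 + 2556ad + 297ac + 1974a^2 + 3321cd + 1512c^2 + 918d^2 − 4608ad^2 + 4590acd − 3516a^2d + 1863cd^2 − 2754c^2d − 1620d^3 + 3039a^2c − 336a^3 − 954ac^2 − 162c^3 − 6912acd^2 + 1134ac^2d − 5274a^2cd + 729c^2d^2 + 243c^3d − 2430cd^3 + 117a^2c^2 − 504a^3c + 27ac^3    [combine like terms]

3510d − 2322c + 630a − 2268 + 2556ad + 297ac + 1974a^2 + 3321cd + 1512c^2 + 918d^2 − 4608ad^2 + 4590acd − 3516a^2d + 1863cd^2 − 2754c^2d − 1620d^3 + 3039a^2c − 336a^3 − 954ac^2 − 162c^3 − 6912acd^2 + 1134ac^2d − 5274a^2cd + 729c^2d^2 + 243c^3d − 2430cd^3 + 117a^2c^2 − 504a^3c + 27ac^3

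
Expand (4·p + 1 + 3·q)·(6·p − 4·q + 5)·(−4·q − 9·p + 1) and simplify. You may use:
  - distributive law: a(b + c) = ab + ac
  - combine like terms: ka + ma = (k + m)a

−114·p²·q − 216·p³ − 210·p² + 100·p·q² − 201·p·q − 19·p − 56·q² − 9·q + 5 + 48·q³

(4·p + 1 + 3·q)·(6·p − 4·q + 5)·(−4·q − 9·p + 1)
= (24·p² − 16·p·q + 20·p + 6·p − 4·q + 5 + 18·p·q − 12·q² + 15·q)·(−4·q − 9·p + 1)    [distributive law]
= (24·p² + 2·p·q + 26·p + 11·q + 5 − 12·q²)·(−4·q − 9·p + 1)    [combine like terms]
= −96·p²·q − 216·p³ + 24·p² − 8·p·q² − 18·p²·q + 2·p·q − 104·p·q − 234·p² + 26·p − 44·q² − 99·p·q + 11·q − 20·q − 45·p + 5 + 48·q³ + 108·p·q² − 12·q²    [distributive law]
= −114·p²·q − 216·p³ − 210·p² + 100·p·q² − 201·p·q − 19·p − 56·q² − 9·q + 5 + 48·q³    [combine like terms]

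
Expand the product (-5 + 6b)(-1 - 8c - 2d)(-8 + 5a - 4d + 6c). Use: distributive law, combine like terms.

-40 + 25a - 100d - 290c + 200ac - 100cd + 240c^2 + 50ad - 40d^2 + 48b - 30ab + 120bd + 348bc - 240abc + 120bcd - 288bc^2 - 60abd + 48bd^2

(-5 + 6b)(-1 - 8c - 2d)(-8 + 5a - 4d + 6c)
= (5 + 40c + 10d - 6b - 48bc - 12bd)(-8 + 5a - 4d + 6c)    [distributive law]
= -40 + 25a - 20d + 30c - 320c + 200ac - 160cd + 240c^2 - 80d + 50ad - 40d^2 + 60cd + 48b - 30ab + 24bd - 36bc + 384bc - 240abc + 192bcd - 288bc^2 + 96bd - 60abd + 48bd^2 - 72bcd    [distributive law]
= -40 + 25a - 100d - 290c + 200ac - 100cd + 240c^2 + 50ad - 40d^2 + 48b - 30ab + 120bd + 348bc - 240abc + 120bcd - 288bc^2 - 60abd + 48bd^2    [combine like terms]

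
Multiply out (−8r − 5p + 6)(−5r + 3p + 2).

40r^2 + pr − 46r − 15p^2 + 8p + 12

(−8r − 5p + 6)(−5r + 3p + 2)
= 40r^2 − 24pr − 16r + 25pr − 15p^2 − 10p − 30r + 18p + 12    [distributive law]
= 40r^2 + pr − 46r − 15p^2 + 8p + 12    [combine like terms]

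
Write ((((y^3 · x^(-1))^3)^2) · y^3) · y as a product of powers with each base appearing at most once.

((((y^3 · x^(-1))^3)^2) · y^3) · y
= (((y^3 · x^(-1))^6) · y^3) · y    [power of a power]
= ((((y^3)^6) · ((x^(-1))^6)) · y^3) · y    [power of a product]
= ((y^18 · ((x^(-1))^6)) · y^3) · y    [power of a power]
= ((y^18 · x^(-6)) · y^3) · y    [power of a power]
= x^(-6)·y^22    [product of powers]

x^(-6)·y^22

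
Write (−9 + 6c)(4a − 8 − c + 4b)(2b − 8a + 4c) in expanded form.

(−9 + 6c)(4a − 8 − c + 4b)(2b − 8a + 4c)
= (−36a + 72 + 9c − 36b + 24ac − 48c − 6c² + 24bc)(2b − 8a + 4c)    [distributive law]
= (−36a + 72 − 39c − 36b + 24ac − 6c² + 24bc)(2b − 8a + 4c)    [combine like terms]
= −72ab + 288a² − 144ac + 144b − 576a + 288c − 78bc + 312ac − 156c² − 72b² + 288ab − 144bc + 48abc − 192a²c + 96ac² − 12bc² + 48ac² − 24c³ + 48b²c − 192abc + 96bc²    [distributive law]
= 216ab + 288a² + 168ac + 144b − 576a + 288c − 222bc − 156c² − 72b² − 144abc − 192a²c + 144ac² + 84bc² − 24c³ + 48b²c    [combine like terms]

216ab + 288a² + 168ac + 144b − 576a + 288c − 222bc − 156c² − 72b² − 144abc − 192a²c + 144ac² + 84bc² − 24c³ + 48b²c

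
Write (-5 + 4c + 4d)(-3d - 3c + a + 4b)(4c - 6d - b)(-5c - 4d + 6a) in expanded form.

(-5 + 4c + 4d)(-3d - 3c + a + 4b)(4c - 6d - b)(-5c - 4d + 6a)
= (15d + 15c - 5a - 20b - 12cd - 12c^2 + 4ac + 16bc - 12d^2 - 12cd + 4ad + 16bd)(4c - 6d - b)(-5c - 4d + 6a)    [distributive law]
= (15d + 15c - 5a - 20b - 24cd - 12c^2 + 4ac + 16bc - 12d^2 + 4ad + 16bd)(4c - 6d - b)(-5c - 4d + 6a)    [combine like terms]
= (60cd - 90d^2 - 15bd + 60c^2 - 90cd - 15bc - 20ac + 30ad + 5ab - 80bc + 120bd + 20b^2 - 96c^2d + 144cd^2 + 24bcd - 48c^3 + 72c^2d + 12bc^2 + 16ac^2 - 24acd - 4abc + 64bc^2 - 96bcd - 16b^2c - 48cd^2 + 72d^3 + 12bd^2 + 16acd - 24ad^2 - 4abd + 64bcd - 96bd^2 - 16b^2d)(-5c - 4d + 6a)    [distributive law]
= (-30cd - 90d^2 + 105bd + 60c^2 - 95bc - 20ac + 30ad + 5ab + 20b^2 - 24c^2d + 96cd^2 - 8bcd - 48c^3 + 76bc^2 + 16ac^2 - 8acd - 4abc - 16b^2c + 72d^3 - 84bd^2 - 24ad^2 - 4abd - 16b^2d)(-5c - 4d + 6a)    [combine like terms]
= 150c^2d + 120cd^2 - 180acd + 450cd^2 + 360d^3 - 540ad^2 - 525bcd - 420bd^2 + 630abd - 300c^3 - 240c^2d + 360ac^2 + 475bc^2 + 380bcd - 570abc + 100ac^2 + 80acd - 120a^2c - 150acd - 120ad^2 + 180a^2d - 25abc - 20abd + 30a^2b - 100b^2c - 80b^2d + 120ab^2 + 120c^3d + 96c^2d^2 - 144ac^2d - 480c^2d^2 - 384cd^3 + 576acd^2 + 40bc^2d + 32bcd^2 - 48abcd + 240c^4 + 192c^3d - 288ac^3 - 380bc^3 - 304bc^2d + 456abc^2 - 80ac^3 - 64ac^2d + 96a^2c^2 + 40ac^2d + 32acd^2 - 48a^2cd + 20abc^2 + 16abcd - 24a^2bc + 80b^2c^2 + 64b^2cd - 96ab^2c - 360cd^3 - 288d^4 + 432ad^3 + 420bcd^2 + 336bd^3 - 504abd^2 + 120acd^2 + 96ad^3 - 144a^2d^2 + 20abcd + 16abd^2 - 24a^2bd + 80b^2cd + 64b^2d^2 - 96ab^2d    [distributive law]
= -90c^2d + 570cd^2 - 250acd + 360d^3 - 660ad^2 - 145bcd - 420bd^2 + 610abd - 300c^3 + 460ac^2 + 475bc^2 - 595abc - 120a^2c + 180a^2d + 30a^2b - 100b^2c - 80b^2d + 120ab^2 + 312c^3d - 384c^2d^2 - 168ac^2d - 744cd^3 + 728acd^2 - 264bc^2d + 452bcd^2 - 12abcd + 240c^4 - 368ac^3 - 380bc^3 + 476abc^2 + 96a^2c^2 - 48a^2cd - 24a^2bc + 80b^2c^2 + 144b^2cd - 96ab^2c - 288d^4 + 528ad^3 + 336bd^3 - 488abd^2 - 144a^2d^2 - 24a^2bd + 64b^2d^2 - 96ab^2d    [combine like terms]

-90c^2d + 570cd^2 - 250acd + 360d^3 - 660ad^2 - 145bcd - 420bd^2 + 610abd - 300c^3 + 460ac^2 + 475bc^2 - 595abc - 120a^2c + 180a^2d + 30a^2b - 100b^2c - 80b^2d + 120ab^2 + 312c^3d - 384c^2d^2 - 168ac^2d - 744cd^3 + 728acd^2 - 264bc^2d + 452bcd^2 - 12abcd + 240c^4 - 368ac^3 - 380bc^3 + 476abc^2 + 96a^2c^2 - 48a^2cd - 24a^2bc + 80b^2c^2 + 144b^2cd - 96ab^2c - 288d^4 + 528ad^3 + 336bd^3 - 488abd^2 - 144a^2d^2 - 24a^2bd + 64b^2d^2 - 96ab^2d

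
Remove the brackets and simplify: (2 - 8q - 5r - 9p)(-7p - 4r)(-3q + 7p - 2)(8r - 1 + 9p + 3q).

-1525pqr + 154pq - 1505p^2q - 42pq^2 - 4071p^2r + 476p^2 - 2457p^3 + 566pr - 28p - 380qr^2 + 88qr - 24q^2r - 2084pr^2 + 168r^2 - 16r - 2175pq^2r - 903p^2q^2 - 504pq^3 + 3214p^2qr + 3150p^3q - 948q^2r^2 - 288q^3r - 32pqr^2 + 5236p^2r^2 + 8001p^3r - 480qr^3 + 1120pr^3 - 320r^3 + 3969p^4

(2 - 8q - 5r - 9p)(-7p - 4r)(-3q + 7p - 2)(8r - 1 + 9p + 3q)
= (-14p - 8r + 56pq + 32qr + 35pr + 20r^2 + 63p^2 + 36pr)(-3q + 7p - 2)(8r - 1 + 9p + 3q)    [distributive law]
= (-14p - 8r + 56pq + 32qr + 71pr + 20r^2 + 63p^2)(-3q + 7p - 2)(8r - 1 + 9p + 3q)    [combine like terms]
= (42pq - 98p^2 + 28p + 24qr - 56pr + 16r - 168pq^2 + 392p^2q - 112pq - 96q^2r + 224pqr - 64qr - 213pqr + 497p^2r - 142pr - 60qr^2 + 140pr^2 - 40r^2 - 189p^2q + 441p^3 - 126p^2)(8r - 1 + 9p + 3q)    [distributive law]
= (-70pq - 224p^2 + 28p - 40qr - 198pr + 16r - 168pq^2 + 203p^2q - 96q^2r + 11pqr + 497p^2r - 60qr^2 + 140pr^2 - 40r^2 + 441p^3)(8r - 1 + 9p + 3q)    [combine like terms]
= -560pqr + 70pq - 630p^2q - 210pq^2 - 1792p^2r + 224p^2 - 2016p^3 - 672p^2q + 224pr - 28p + 252p^2 + 84pq - 320qr^2 + 40qr - 360pqr - 120q^2r - 1584pr^2 + 198pr - 1782p^2r - 594pqr + 128r^2 - 16r + 144pr + 48qr - 1344pq^2r + 168pq^2 - 1512p^2q^2 - 504pq^3 + 1624p^2qr - 203p^2q + 1827p^3q + 609p^2q^2 - 768q^2r^2 + 96q^2r - 864pq^2r - 288q^3r + 88pqr^2 - 11pqr + 99p^2qr + 33pq^2r + 3976p^2r^2 - 497p^2r + 4473p^3r + 1491p^2qr - 480qr^3 + 60qr^2 - 540pqr^2 - 180q^2r^2 + 1120pr^3 - 140pr^2 + 1260p^2r^2 + 420pqr^2 - 320r^3 + 40r^2 - 360pr^2 - 120qr^2 + 3528p^3r - 441p^3 + 3969p^4 + 1323p^3q    [distributive law]
= -1525pqr + 154pq - 1505p^2q - 42pq^2 - 4071p^2r + 476p^2 - 2457p^3 + 566pr - 28p - 380qr^2 + 88qr - 24q^2r - 2084pr^2 + 168r^2 - 16r - 2175pq^2r - 903p^2q^2 - 504pq^3 + 3214p^2qr + 3150p^3q - 948q^2r^2 - 288q^3r - 32pqr^2 + 5236p^2r^2 + 8001p^3r - 480qr^3 + 1120pr^3 - 320r^3 + 3969p^4    [combine like terms]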